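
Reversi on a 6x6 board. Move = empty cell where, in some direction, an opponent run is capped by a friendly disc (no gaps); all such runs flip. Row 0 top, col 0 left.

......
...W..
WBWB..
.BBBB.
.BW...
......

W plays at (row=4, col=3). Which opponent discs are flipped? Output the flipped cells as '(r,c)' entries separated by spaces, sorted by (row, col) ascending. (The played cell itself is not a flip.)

Dir NW: opp run (3,2) (2,1), next='.' -> no flip
Dir N: opp run (3,3) (2,3) capped by W -> flip
Dir NE: opp run (3,4), next='.' -> no flip
Dir W: first cell 'W' (not opp) -> no flip
Dir E: first cell '.' (not opp) -> no flip
Dir SW: first cell '.' (not opp) -> no flip
Dir S: first cell '.' (not opp) -> no flip
Dir SE: first cell '.' (not opp) -> no flip

Answer: (2,3) (3,3)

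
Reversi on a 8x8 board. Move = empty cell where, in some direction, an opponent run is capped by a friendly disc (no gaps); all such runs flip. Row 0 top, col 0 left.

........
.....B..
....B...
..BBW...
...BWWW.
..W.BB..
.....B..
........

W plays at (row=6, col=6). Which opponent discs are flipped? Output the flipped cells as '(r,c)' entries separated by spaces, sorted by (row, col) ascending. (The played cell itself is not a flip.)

Dir NW: opp run (5,5) capped by W -> flip
Dir N: first cell '.' (not opp) -> no flip
Dir NE: first cell '.' (not opp) -> no flip
Dir W: opp run (6,5), next='.' -> no flip
Dir E: first cell '.' (not opp) -> no flip
Dir SW: first cell '.' (not opp) -> no flip
Dir S: first cell '.' (not opp) -> no flip
Dir SE: first cell '.' (not opp) -> no flip

Answer: (5,5)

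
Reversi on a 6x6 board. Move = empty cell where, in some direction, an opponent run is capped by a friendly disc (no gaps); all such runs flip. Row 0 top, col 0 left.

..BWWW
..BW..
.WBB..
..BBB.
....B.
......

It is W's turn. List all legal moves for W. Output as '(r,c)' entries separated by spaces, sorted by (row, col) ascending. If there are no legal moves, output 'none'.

(0,1): flips 1 -> legal
(1,1): flips 1 -> legal
(1,4): no bracket -> illegal
(2,4): flips 2 -> legal
(2,5): no bracket -> illegal
(3,1): flips 1 -> legal
(3,5): no bracket -> illegal
(4,1): no bracket -> illegal
(4,2): no bracket -> illegal
(4,3): flips 3 -> legal
(4,5): no bracket -> illegal
(5,3): no bracket -> illegal
(5,4): no bracket -> illegal
(5,5): no bracket -> illegal

Answer: (0,1) (1,1) (2,4) (3,1) (4,3)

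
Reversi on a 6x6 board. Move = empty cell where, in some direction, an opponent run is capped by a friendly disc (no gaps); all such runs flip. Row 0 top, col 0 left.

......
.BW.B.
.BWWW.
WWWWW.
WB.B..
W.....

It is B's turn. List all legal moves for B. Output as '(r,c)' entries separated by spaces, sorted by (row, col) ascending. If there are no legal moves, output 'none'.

Answer: (0,3) (1,3) (2,5) (4,4)

Derivation:
(0,1): no bracket -> illegal
(0,2): no bracket -> illegal
(0,3): flips 1 -> legal
(1,3): flips 3 -> legal
(1,5): no bracket -> illegal
(2,0): no bracket -> illegal
(2,5): flips 4 -> legal
(3,5): no bracket -> illegal
(4,2): no bracket -> illegal
(4,4): flips 4 -> legal
(4,5): no bracket -> illegal
(5,1): no bracket -> illegal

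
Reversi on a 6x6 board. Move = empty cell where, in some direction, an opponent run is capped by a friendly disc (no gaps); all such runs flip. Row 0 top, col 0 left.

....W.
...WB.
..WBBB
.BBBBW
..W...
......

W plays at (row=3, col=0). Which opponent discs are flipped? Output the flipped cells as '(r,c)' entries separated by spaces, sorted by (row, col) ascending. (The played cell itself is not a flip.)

Answer: (3,1) (3,2) (3,3) (3,4)

Derivation:
Dir NW: edge -> no flip
Dir N: first cell '.' (not opp) -> no flip
Dir NE: first cell '.' (not opp) -> no flip
Dir W: edge -> no flip
Dir E: opp run (3,1) (3,2) (3,3) (3,4) capped by W -> flip
Dir SW: edge -> no flip
Dir S: first cell '.' (not opp) -> no flip
Dir SE: first cell '.' (not opp) -> no flip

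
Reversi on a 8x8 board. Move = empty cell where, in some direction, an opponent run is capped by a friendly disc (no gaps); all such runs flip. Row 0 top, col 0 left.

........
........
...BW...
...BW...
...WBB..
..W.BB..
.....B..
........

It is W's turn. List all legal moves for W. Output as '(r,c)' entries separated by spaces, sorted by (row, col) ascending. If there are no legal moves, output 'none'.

(1,2): flips 1 -> legal
(1,3): flips 2 -> legal
(1,4): no bracket -> illegal
(2,2): flips 1 -> legal
(3,2): flips 1 -> legal
(3,5): no bracket -> illegal
(3,6): no bracket -> illegal
(4,2): flips 1 -> legal
(4,6): flips 2 -> legal
(5,3): no bracket -> illegal
(5,6): flips 1 -> legal
(6,3): no bracket -> illegal
(6,4): flips 2 -> legal
(6,6): no bracket -> illegal
(7,4): no bracket -> illegal
(7,5): no bracket -> illegal
(7,6): flips 2 -> legal

Answer: (1,2) (1,3) (2,2) (3,2) (4,2) (4,6) (5,6) (6,4) (7,6)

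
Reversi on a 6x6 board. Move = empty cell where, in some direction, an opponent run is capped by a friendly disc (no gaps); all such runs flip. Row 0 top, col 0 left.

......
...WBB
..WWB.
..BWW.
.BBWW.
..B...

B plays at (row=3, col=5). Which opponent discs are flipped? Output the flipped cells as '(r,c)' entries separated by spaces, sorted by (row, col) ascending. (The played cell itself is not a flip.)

Answer: (3,3) (3,4)

Derivation:
Dir NW: first cell 'B' (not opp) -> no flip
Dir N: first cell '.' (not opp) -> no flip
Dir NE: edge -> no flip
Dir W: opp run (3,4) (3,3) capped by B -> flip
Dir E: edge -> no flip
Dir SW: opp run (4,4), next='.' -> no flip
Dir S: first cell '.' (not opp) -> no flip
Dir SE: edge -> no flip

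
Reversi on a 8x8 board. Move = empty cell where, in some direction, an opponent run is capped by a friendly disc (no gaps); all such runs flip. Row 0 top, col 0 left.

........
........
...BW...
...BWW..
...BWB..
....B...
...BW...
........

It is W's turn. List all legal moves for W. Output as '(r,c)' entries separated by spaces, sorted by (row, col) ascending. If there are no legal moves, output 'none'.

(1,2): flips 1 -> legal
(1,3): no bracket -> illegal
(1,4): no bracket -> illegal
(2,2): flips 2 -> legal
(3,2): flips 1 -> legal
(3,6): no bracket -> illegal
(4,2): flips 2 -> legal
(4,6): flips 1 -> legal
(5,2): flips 1 -> legal
(5,3): no bracket -> illegal
(5,5): flips 1 -> legal
(5,6): flips 1 -> legal
(6,2): flips 1 -> legal
(6,5): no bracket -> illegal
(7,2): no bracket -> illegal
(7,3): no bracket -> illegal
(7,4): no bracket -> illegal

Answer: (1,2) (2,2) (3,2) (4,2) (4,6) (5,2) (5,5) (5,6) (6,2)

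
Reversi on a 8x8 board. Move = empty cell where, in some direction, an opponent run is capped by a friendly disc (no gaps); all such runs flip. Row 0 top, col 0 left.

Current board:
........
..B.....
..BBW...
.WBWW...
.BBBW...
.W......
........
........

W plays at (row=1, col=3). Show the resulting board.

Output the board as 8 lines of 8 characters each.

Answer: ........
..BW....
..WWW...
.WBWW...
.BBBW...
.W......
........
........

Derivation:
Place W at (1,3); scan 8 dirs for brackets.
Dir NW: first cell '.' (not opp) -> no flip
Dir N: first cell '.' (not opp) -> no flip
Dir NE: first cell '.' (not opp) -> no flip
Dir W: opp run (1,2), next='.' -> no flip
Dir E: first cell '.' (not opp) -> no flip
Dir SW: opp run (2,2) capped by W -> flip
Dir S: opp run (2,3) capped by W -> flip
Dir SE: first cell 'W' (not opp) -> no flip
All flips: (2,2) (2,3)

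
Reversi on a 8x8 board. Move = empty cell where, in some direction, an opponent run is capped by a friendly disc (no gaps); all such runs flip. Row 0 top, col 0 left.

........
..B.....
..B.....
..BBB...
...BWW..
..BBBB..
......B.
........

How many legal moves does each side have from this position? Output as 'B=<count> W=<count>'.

Answer: B=4 W=9

Derivation:
-- B to move --
(3,5): flips 2 -> legal
(3,6): flips 1 -> legal
(4,6): flips 2 -> legal
(5,6): flips 1 -> legal
B mobility = 4
-- W to move --
(0,1): no bracket -> illegal
(0,2): no bracket -> illegal
(0,3): no bracket -> illegal
(1,1): flips 2 -> legal
(1,3): no bracket -> illegal
(2,1): no bracket -> illegal
(2,3): flips 1 -> legal
(2,4): flips 1 -> legal
(2,5): no bracket -> illegal
(3,1): no bracket -> illegal
(3,5): no bracket -> illegal
(4,1): no bracket -> illegal
(4,2): flips 1 -> legal
(4,6): no bracket -> illegal
(5,1): no bracket -> illegal
(5,6): no bracket -> illegal
(5,7): no bracket -> illegal
(6,1): no bracket -> illegal
(6,2): flips 1 -> legal
(6,3): flips 1 -> legal
(6,4): flips 1 -> legal
(6,5): flips 1 -> legal
(6,7): no bracket -> illegal
(7,5): no bracket -> illegal
(7,6): no bracket -> illegal
(7,7): flips 2 -> legal
W mobility = 9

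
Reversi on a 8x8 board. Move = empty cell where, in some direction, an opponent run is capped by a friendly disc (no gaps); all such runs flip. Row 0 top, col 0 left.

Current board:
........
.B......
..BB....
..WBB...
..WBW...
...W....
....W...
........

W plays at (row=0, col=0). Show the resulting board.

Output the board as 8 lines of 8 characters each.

Answer: W.......
.W......
..WB....
..WWB...
..WBW...
...W....
....W...
........

Derivation:
Place W at (0,0); scan 8 dirs for brackets.
Dir NW: edge -> no flip
Dir N: edge -> no flip
Dir NE: edge -> no flip
Dir W: edge -> no flip
Dir E: first cell '.' (not opp) -> no flip
Dir SW: edge -> no flip
Dir S: first cell '.' (not opp) -> no flip
Dir SE: opp run (1,1) (2,2) (3,3) capped by W -> flip
All flips: (1,1) (2,2) (3,3)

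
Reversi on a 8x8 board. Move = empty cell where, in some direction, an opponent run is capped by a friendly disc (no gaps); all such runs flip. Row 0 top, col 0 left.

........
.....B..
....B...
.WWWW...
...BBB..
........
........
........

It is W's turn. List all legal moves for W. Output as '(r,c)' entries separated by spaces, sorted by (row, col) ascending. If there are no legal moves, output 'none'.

Answer: (0,6) (1,4) (5,2) (5,3) (5,4) (5,5) (5,6)

Derivation:
(0,4): no bracket -> illegal
(0,5): no bracket -> illegal
(0,6): flips 2 -> legal
(1,3): no bracket -> illegal
(1,4): flips 1 -> legal
(1,6): no bracket -> illegal
(2,3): no bracket -> illegal
(2,5): no bracket -> illegal
(2,6): no bracket -> illegal
(3,5): no bracket -> illegal
(3,6): no bracket -> illegal
(4,2): no bracket -> illegal
(4,6): no bracket -> illegal
(5,2): flips 1 -> legal
(5,3): flips 1 -> legal
(5,4): flips 2 -> legal
(5,5): flips 1 -> legal
(5,6): flips 1 -> legal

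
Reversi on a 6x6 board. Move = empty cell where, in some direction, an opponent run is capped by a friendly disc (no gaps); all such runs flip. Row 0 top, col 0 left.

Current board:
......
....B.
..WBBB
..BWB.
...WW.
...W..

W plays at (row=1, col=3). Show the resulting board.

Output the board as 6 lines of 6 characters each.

Place W at (1,3); scan 8 dirs for brackets.
Dir NW: first cell '.' (not opp) -> no flip
Dir N: first cell '.' (not opp) -> no flip
Dir NE: first cell '.' (not opp) -> no flip
Dir W: first cell '.' (not opp) -> no flip
Dir E: opp run (1,4), next='.' -> no flip
Dir SW: first cell 'W' (not opp) -> no flip
Dir S: opp run (2,3) capped by W -> flip
Dir SE: opp run (2,4), next='.' -> no flip
All flips: (2,3)

Answer: ......
...WB.
..WWBB
..BWB.
...WW.
...W..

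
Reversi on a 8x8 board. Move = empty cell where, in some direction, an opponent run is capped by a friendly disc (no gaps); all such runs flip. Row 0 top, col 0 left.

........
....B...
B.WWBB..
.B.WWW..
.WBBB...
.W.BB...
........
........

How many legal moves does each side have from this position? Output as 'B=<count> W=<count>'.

-- B to move --
(1,1): flips 2 -> legal
(1,2): no bracket -> illegal
(1,3): flips 3 -> legal
(2,1): flips 2 -> legal
(2,6): flips 1 -> legal
(3,0): no bracket -> illegal
(3,2): flips 1 -> legal
(3,6): no bracket -> illegal
(4,0): flips 1 -> legal
(4,5): flips 1 -> legal
(4,6): flips 1 -> legal
(5,0): no bracket -> illegal
(5,2): no bracket -> illegal
(6,0): flips 1 -> legal
(6,1): flips 2 -> legal
(6,2): no bracket -> illegal
B mobility = 10
-- W to move --
(0,3): no bracket -> illegal
(0,4): flips 2 -> legal
(0,5): flips 1 -> legal
(1,0): no bracket -> illegal
(1,1): no bracket -> illegal
(1,3): flips 1 -> legal
(1,5): flips 2 -> legal
(1,6): flips 1 -> legal
(2,1): flips 1 -> legal
(2,6): flips 2 -> legal
(3,0): no bracket -> illegal
(3,2): no bracket -> illegal
(3,6): no bracket -> illegal
(4,0): flips 1 -> legal
(4,5): flips 3 -> legal
(5,2): flips 1 -> legal
(5,5): flips 1 -> legal
(6,2): flips 2 -> legal
(6,3): flips 2 -> legal
(6,4): flips 2 -> legal
(6,5): no bracket -> illegal
W mobility = 14

Answer: B=10 W=14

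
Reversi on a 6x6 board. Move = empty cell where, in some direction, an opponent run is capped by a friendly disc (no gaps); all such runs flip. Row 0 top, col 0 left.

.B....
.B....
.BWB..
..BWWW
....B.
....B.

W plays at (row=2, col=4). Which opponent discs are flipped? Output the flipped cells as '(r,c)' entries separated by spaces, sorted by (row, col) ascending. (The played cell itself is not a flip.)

Answer: (2,3)

Derivation:
Dir NW: first cell '.' (not opp) -> no flip
Dir N: first cell '.' (not opp) -> no flip
Dir NE: first cell '.' (not opp) -> no flip
Dir W: opp run (2,3) capped by W -> flip
Dir E: first cell '.' (not opp) -> no flip
Dir SW: first cell 'W' (not opp) -> no flip
Dir S: first cell 'W' (not opp) -> no flip
Dir SE: first cell 'W' (not opp) -> no flip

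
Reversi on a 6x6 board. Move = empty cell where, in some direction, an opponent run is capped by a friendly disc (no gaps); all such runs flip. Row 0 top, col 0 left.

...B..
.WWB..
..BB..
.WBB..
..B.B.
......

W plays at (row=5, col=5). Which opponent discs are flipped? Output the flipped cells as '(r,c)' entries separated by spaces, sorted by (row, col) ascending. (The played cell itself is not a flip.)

Dir NW: opp run (4,4) (3,3) (2,2) capped by W -> flip
Dir N: first cell '.' (not opp) -> no flip
Dir NE: edge -> no flip
Dir W: first cell '.' (not opp) -> no flip
Dir E: edge -> no flip
Dir SW: edge -> no flip
Dir S: edge -> no flip
Dir SE: edge -> no flip

Answer: (2,2) (3,3) (4,4)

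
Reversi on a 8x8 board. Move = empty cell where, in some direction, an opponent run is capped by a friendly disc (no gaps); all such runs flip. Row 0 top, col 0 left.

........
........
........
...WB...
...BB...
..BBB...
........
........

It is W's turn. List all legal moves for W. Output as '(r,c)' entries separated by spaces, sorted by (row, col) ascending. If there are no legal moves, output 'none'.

Answer: (3,5) (5,5) (6,3)

Derivation:
(2,3): no bracket -> illegal
(2,4): no bracket -> illegal
(2,5): no bracket -> illegal
(3,2): no bracket -> illegal
(3,5): flips 1 -> legal
(4,1): no bracket -> illegal
(4,2): no bracket -> illegal
(4,5): no bracket -> illegal
(5,1): no bracket -> illegal
(5,5): flips 1 -> legal
(6,1): no bracket -> illegal
(6,2): no bracket -> illegal
(6,3): flips 2 -> legal
(6,4): no bracket -> illegal
(6,5): no bracket -> illegal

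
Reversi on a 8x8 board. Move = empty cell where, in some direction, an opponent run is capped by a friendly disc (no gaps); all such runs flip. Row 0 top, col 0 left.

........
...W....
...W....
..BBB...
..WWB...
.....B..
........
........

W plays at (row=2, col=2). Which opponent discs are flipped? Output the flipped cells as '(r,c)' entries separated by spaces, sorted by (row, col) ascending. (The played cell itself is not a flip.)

Dir NW: first cell '.' (not opp) -> no flip
Dir N: first cell '.' (not opp) -> no flip
Dir NE: first cell 'W' (not opp) -> no flip
Dir W: first cell '.' (not opp) -> no flip
Dir E: first cell 'W' (not opp) -> no flip
Dir SW: first cell '.' (not opp) -> no flip
Dir S: opp run (3,2) capped by W -> flip
Dir SE: opp run (3,3) (4,4) (5,5), next='.' -> no flip

Answer: (3,2)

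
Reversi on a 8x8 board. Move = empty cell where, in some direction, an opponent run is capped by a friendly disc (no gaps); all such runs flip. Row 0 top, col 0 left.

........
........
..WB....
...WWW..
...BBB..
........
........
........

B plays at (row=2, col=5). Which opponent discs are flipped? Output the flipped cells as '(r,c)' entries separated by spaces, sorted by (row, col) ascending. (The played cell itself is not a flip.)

Answer: (3,4) (3,5)

Derivation:
Dir NW: first cell '.' (not opp) -> no flip
Dir N: first cell '.' (not opp) -> no flip
Dir NE: first cell '.' (not opp) -> no flip
Dir W: first cell '.' (not opp) -> no flip
Dir E: first cell '.' (not opp) -> no flip
Dir SW: opp run (3,4) capped by B -> flip
Dir S: opp run (3,5) capped by B -> flip
Dir SE: first cell '.' (not opp) -> no flip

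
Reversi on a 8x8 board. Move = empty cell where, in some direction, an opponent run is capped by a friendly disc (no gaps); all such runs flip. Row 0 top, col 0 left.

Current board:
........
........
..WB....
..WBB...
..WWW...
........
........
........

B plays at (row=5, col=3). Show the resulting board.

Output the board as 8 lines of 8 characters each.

Answer: ........
........
..WB....
..WBB...
..WBW...
...B....
........
........

Derivation:
Place B at (5,3); scan 8 dirs for brackets.
Dir NW: opp run (4,2), next='.' -> no flip
Dir N: opp run (4,3) capped by B -> flip
Dir NE: opp run (4,4), next='.' -> no flip
Dir W: first cell '.' (not opp) -> no flip
Dir E: first cell '.' (not opp) -> no flip
Dir SW: first cell '.' (not opp) -> no flip
Dir S: first cell '.' (not opp) -> no flip
Dir SE: first cell '.' (not opp) -> no flip
All flips: (4,3)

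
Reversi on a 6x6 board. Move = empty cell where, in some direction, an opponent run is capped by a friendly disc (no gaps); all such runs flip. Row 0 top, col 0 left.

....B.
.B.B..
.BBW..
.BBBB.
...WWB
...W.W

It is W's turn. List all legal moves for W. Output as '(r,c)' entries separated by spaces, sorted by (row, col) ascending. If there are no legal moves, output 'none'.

(0,0): flips 3 -> legal
(0,1): no bracket -> illegal
(0,2): no bracket -> illegal
(0,3): flips 1 -> legal
(0,5): no bracket -> illegal
(1,0): flips 2 -> legal
(1,2): no bracket -> illegal
(1,4): no bracket -> illegal
(1,5): no bracket -> illegal
(2,0): flips 2 -> legal
(2,4): flips 1 -> legal
(2,5): flips 1 -> legal
(3,0): no bracket -> illegal
(3,5): flips 1 -> legal
(4,0): no bracket -> illegal
(4,1): flips 1 -> legal
(4,2): no bracket -> illegal
(5,4): no bracket -> illegal

Answer: (0,0) (0,3) (1,0) (2,0) (2,4) (2,5) (3,5) (4,1)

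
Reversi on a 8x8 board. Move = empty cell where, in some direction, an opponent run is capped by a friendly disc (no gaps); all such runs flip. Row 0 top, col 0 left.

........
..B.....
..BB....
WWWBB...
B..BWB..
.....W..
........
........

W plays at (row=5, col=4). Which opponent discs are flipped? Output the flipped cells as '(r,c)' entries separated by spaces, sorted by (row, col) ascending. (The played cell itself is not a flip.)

Dir NW: opp run (4,3) capped by W -> flip
Dir N: first cell 'W' (not opp) -> no flip
Dir NE: opp run (4,5), next='.' -> no flip
Dir W: first cell '.' (not opp) -> no flip
Dir E: first cell 'W' (not opp) -> no flip
Dir SW: first cell '.' (not opp) -> no flip
Dir S: first cell '.' (not opp) -> no flip
Dir SE: first cell '.' (not opp) -> no flip

Answer: (4,3)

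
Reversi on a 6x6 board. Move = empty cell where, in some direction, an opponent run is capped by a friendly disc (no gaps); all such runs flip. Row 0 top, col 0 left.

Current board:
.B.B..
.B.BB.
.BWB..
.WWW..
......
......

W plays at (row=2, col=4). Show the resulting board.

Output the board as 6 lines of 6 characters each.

Place W at (2,4); scan 8 dirs for brackets.
Dir NW: opp run (1,3), next='.' -> no flip
Dir N: opp run (1,4), next='.' -> no flip
Dir NE: first cell '.' (not opp) -> no flip
Dir W: opp run (2,3) capped by W -> flip
Dir E: first cell '.' (not opp) -> no flip
Dir SW: first cell 'W' (not opp) -> no flip
Dir S: first cell '.' (not opp) -> no flip
Dir SE: first cell '.' (not opp) -> no flip
All flips: (2,3)

Answer: .B.B..
.B.BB.
.BWWW.
.WWW..
......
......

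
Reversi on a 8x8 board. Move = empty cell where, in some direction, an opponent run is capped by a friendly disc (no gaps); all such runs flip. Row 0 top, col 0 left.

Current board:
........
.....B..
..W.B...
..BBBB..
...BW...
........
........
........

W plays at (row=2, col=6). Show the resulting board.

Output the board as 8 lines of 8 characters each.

Answer: ........
.....B..
..W.B.W.
..BBBW..
...BW...
........
........
........

Derivation:
Place W at (2,6); scan 8 dirs for brackets.
Dir NW: opp run (1,5), next='.' -> no flip
Dir N: first cell '.' (not opp) -> no flip
Dir NE: first cell '.' (not opp) -> no flip
Dir W: first cell '.' (not opp) -> no flip
Dir E: first cell '.' (not opp) -> no flip
Dir SW: opp run (3,5) capped by W -> flip
Dir S: first cell '.' (not opp) -> no flip
Dir SE: first cell '.' (not opp) -> no flip
All flips: (3,5)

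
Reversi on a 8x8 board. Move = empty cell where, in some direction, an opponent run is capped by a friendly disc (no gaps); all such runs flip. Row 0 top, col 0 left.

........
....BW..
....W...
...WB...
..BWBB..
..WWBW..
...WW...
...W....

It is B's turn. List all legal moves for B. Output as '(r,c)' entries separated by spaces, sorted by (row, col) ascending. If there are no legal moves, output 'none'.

(0,4): no bracket -> illegal
(0,5): no bracket -> illegal
(0,6): flips 3 -> legal
(1,3): no bracket -> illegal
(1,6): flips 1 -> legal
(2,2): flips 1 -> legal
(2,3): no bracket -> illegal
(2,5): no bracket -> illegal
(2,6): no bracket -> illegal
(3,2): flips 2 -> legal
(3,5): no bracket -> illegal
(4,1): no bracket -> illegal
(4,6): no bracket -> illegal
(5,1): flips 2 -> legal
(5,6): flips 1 -> legal
(6,1): flips 2 -> legal
(6,2): flips 2 -> legal
(6,5): flips 1 -> legal
(6,6): flips 1 -> legal
(7,2): flips 1 -> legal
(7,4): flips 1 -> legal
(7,5): flips 2 -> legal

Answer: (0,6) (1,6) (2,2) (3,2) (5,1) (5,6) (6,1) (6,2) (6,5) (6,6) (7,2) (7,4) (7,5)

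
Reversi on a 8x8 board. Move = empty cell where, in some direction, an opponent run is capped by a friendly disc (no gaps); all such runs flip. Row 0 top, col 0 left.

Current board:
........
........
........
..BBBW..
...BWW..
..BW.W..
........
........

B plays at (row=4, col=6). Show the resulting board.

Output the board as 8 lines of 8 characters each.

Answer: ........
........
........
..BBBW..
...BBBB.
..BW.W..
........
........

Derivation:
Place B at (4,6); scan 8 dirs for brackets.
Dir NW: opp run (3,5), next='.' -> no flip
Dir N: first cell '.' (not opp) -> no flip
Dir NE: first cell '.' (not opp) -> no flip
Dir W: opp run (4,5) (4,4) capped by B -> flip
Dir E: first cell '.' (not opp) -> no flip
Dir SW: opp run (5,5), next='.' -> no flip
Dir S: first cell '.' (not opp) -> no flip
Dir SE: first cell '.' (not opp) -> no flip
All flips: (4,4) (4,5)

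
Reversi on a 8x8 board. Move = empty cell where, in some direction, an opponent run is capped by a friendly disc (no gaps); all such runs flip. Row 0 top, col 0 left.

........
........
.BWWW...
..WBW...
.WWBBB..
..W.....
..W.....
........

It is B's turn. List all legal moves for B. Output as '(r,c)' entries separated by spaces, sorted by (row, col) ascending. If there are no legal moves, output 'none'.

Answer: (1,1) (1,2) (1,3) (1,4) (1,5) (2,5) (3,1) (3,5) (4,0) (5,1) (6,1)

Derivation:
(1,1): flips 1 -> legal
(1,2): flips 2 -> legal
(1,3): flips 1 -> legal
(1,4): flips 2 -> legal
(1,5): flips 1 -> legal
(2,5): flips 4 -> legal
(3,0): no bracket -> illegal
(3,1): flips 1 -> legal
(3,5): flips 1 -> legal
(4,0): flips 2 -> legal
(5,0): no bracket -> illegal
(5,1): flips 1 -> legal
(5,3): no bracket -> illegal
(6,1): flips 1 -> legal
(6,3): no bracket -> illegal
(7,1): no bracket -> illegal
(7,2): no bracket -> illegal
(7,3): no bracket -> illegal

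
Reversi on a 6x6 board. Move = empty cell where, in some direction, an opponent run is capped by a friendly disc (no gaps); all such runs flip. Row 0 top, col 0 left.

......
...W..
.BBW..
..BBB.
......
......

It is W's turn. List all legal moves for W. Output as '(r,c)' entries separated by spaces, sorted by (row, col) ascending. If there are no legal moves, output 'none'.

Answer: (2,0) (3,1) (4,1) (4,3) (4,5)

Derivation:
(1,0): no bracket -> illegal
(1,1): no bracket -> illegal
(1,2): no bracket -> illegal
(2,0): flips 2 -> legal
(2,4): no bracket -> illegal
(2,5): no bracket -> illegal
(3,0): no bracket -> illegal
(3,1): flips 1 -> legal
(3,5): no bracket -> illegal
(4,1): flips 1 -> legal
(4,2): no bracket -> illegal
(4,3): flips 1 -> legal
(4,4): no bracket -> illegal
(4,5): flips 1 -> legal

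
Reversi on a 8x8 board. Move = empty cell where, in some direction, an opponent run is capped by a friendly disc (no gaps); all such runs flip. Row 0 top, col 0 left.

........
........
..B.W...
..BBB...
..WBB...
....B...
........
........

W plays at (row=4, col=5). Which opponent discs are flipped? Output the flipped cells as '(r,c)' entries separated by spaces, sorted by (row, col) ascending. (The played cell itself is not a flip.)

Answer: (4,3) (4,4)

Derivation:
Dir NW: opp run (3,4), next='.' -> no flip
Dir N: first cell '.' (not opp) -> no flip
Dir NE: first cell '.' (not opp) -> no flip
Dir W: opp run (4,4) (4,3) capped by W -> flip
Dir E: first cell '.' (not opp) -> no flip
Dir SW: opp run (5,4), next='.' -> no flip
Dir S: first cell '.' (not opp) -> no flip
Dir SE: first cell '.' (not opp) -> no flip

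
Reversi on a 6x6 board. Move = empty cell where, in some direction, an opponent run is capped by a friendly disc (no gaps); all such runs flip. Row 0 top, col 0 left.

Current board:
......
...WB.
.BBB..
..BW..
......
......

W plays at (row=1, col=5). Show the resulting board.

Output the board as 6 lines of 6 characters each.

Place W at (1,5); scan 8 dirs for brackets.
Dir NW: first cell '.' (not opp) -> no flip
Dir N: first cell '.' (not opp) -> no flip
Dir NE: edge -> no flip
Dir W: opp run (1,4) capped by W -> flip
Dir E: edge -> no flip
Dir SW: first cell '.' (not opp) -> no flip
Dir S: first cell '.' (not opp) -> no flip
Dir SE: edge -> no flip
All flips: (1,4)

Answer: ......
...WWW
.BBB..
..BW..
......
......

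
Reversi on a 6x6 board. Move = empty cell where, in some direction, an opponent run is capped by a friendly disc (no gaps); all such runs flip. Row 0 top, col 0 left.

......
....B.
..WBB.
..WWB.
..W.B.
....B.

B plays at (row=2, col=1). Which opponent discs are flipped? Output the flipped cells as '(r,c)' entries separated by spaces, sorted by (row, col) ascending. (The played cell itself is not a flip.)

Answer: (2,2)

Derivation:
Dir NW: first cell '.' (not opp) -> no flip
Dir N: first cell '.' (not opp) -> no flip
Dir NE: first cell '.' (not opp) -> no flip
Dir W: first cell '.' (not opp) -> no flip
Dir E: opp run (2,2) capped by B -> flip
Dir SW: first cell '.' (not opp) -> no flip
Dir S: first cell '.' (not opp) -> no flip
Dir SE: opp run (3,2), next='.' -> no flip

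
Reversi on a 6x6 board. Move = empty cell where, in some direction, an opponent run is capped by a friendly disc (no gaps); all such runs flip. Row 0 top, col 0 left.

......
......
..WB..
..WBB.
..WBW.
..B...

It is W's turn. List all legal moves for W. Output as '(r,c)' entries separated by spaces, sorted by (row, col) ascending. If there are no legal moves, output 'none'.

(1,2): no bracket -> illegal
(1,3): no bracket -> illegal
(1,4): flips 1 -> legal
(2,4): flips 3 -> legal
(2,5): no bracket -> illegal
(3,5): flips 2 -> legal
(4,1): no bracket -> illegal
(4,5): no bracket -> illegal
(5,1): no bracket -> illegal
(5,3): no bracket -> illegal
(5,4): flips 1 -> legal

Answer: (1,4) (2,4) (3,5) (5,4)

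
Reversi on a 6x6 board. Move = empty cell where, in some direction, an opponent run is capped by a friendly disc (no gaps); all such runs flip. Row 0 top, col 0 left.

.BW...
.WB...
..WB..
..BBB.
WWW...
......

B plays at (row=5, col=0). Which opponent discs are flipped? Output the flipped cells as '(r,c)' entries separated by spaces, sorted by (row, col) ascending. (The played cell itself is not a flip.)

Dir NW: edge -> no flip
Dir N: opp run (4,0), next='.' -> no flip
Dir NE: opp run (4,1) capped by B -> flip
Dir W: edge -> no flip
Dir E: first cell '.' (not opp) -> no flip
Dir SW: edge -> no flip
Dir S: edge -> no flip
Dir SE: edge -> no flip

Answer: (4,1)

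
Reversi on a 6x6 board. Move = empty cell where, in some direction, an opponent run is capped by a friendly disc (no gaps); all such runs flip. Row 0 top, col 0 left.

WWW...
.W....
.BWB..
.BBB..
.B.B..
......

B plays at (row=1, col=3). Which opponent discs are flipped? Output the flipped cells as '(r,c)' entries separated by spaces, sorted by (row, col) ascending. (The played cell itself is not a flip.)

Dir NW: opp run (0,2), next=edge -> no flip
Dir N: first cell '.' (not opp) -> no flip
Dir NE: first cell '.' (not opp) -> no flip
Dir W: first cell '.' (not opp) -> no flip
Dir E: first cell '.' (not opp) -> no flip
Dir SW: opp run (2,2) capped by B -> flip
Dir S: first cell 'B' (not opp) -> no flip
Dir SE: first cell '.' (not opp) -> no flip

Answer: (2,2)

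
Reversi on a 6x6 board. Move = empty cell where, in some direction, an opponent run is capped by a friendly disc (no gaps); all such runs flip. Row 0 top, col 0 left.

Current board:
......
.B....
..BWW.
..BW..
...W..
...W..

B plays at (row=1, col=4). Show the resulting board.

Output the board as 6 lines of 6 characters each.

Answer: ......
.B..B.
..BBW.
..BW..
...W..
...W..

Derivation:
Place B at (1,4); scan 8 dirs for brackets.
Dir NW: first cell '.' (not opp) -> no flip
Dir N: first cell '.' (not opp) -> no flip
Dir NE: first cell '.' (not opp) -> no flip
Dir W: first cell '.' (not opp) -> no flip
Dir E: first cell '.' (not opp) -> no flip
Dir SW: opp run (2,3) capped by B -> flip
Dir S: opp run (2,4), next='.' -> no flip
Dir SE: first cell '.' (not opp) -> no flip
All flips: (2,3)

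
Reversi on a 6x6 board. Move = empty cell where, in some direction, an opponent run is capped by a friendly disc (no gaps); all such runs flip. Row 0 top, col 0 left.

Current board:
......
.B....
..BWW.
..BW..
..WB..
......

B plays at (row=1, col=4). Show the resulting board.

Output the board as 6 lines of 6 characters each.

Answer: ......
.B..B.
..BBW.
..BW..
..WB..
......

Derivation:
Place B at (1,4); scan 8 dirs for brackets.
Dir NW: first cell '.' (not opp) -> no flip
Dir N: first cell '.' (not opp) -> no flip
Dir NE: first cell '.' (not opp) -> no flip
Dir W: first cell '.' (not opp) -> no flip
Dir E: first cell '.' (not opp) -> no flip
Dir SW: opp run (2,3) capped by B -> flip
Dir S: opp run (2,4), next='.' -> no flip
Dir SE: first cell '.' (not opp) -> no flip
All flips: (2,3)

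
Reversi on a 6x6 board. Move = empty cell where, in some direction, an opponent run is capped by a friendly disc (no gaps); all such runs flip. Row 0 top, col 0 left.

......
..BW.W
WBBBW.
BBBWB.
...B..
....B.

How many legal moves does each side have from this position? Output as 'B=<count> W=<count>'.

Answer: B=6 W=6

Derivation:
-- B to move --
(0,2): no bracket -> illegal
(0,3): flips 1 -> legal
(0,4): flips 1 -> legal
(0,5): no bracket -> illegal
(1,0): flips 1 -> legal
(1,1): no bracket -> illegal
(1,4): flips 2 -> legal
(2,5): flips 1 -> legal
(3,5): no bracket -> illegal
(4,2): no bracket -> illegal
(4,4): flips 1 -> legal
B mobility = 6
-- W to move --
(0,1): no bracket -> illegal
(0,2): no bracket -> illegal
(0,3): no bracket -> illegal
(1,0): no bracket -> illegal
(1,1): flips 2 -> legal
(1,4): no bracket -> illegal
(2,5): no bracket -> illegal
(3,5): flips 1 -> legal
(4,0): flips 3 -> legal
(4,1): no bracket -> illegal
(4,2): flips 1 -> legal
(4,4): flips 1 -> legal
(4,5): no bracket -> illegal
(5,2): no bracket -> illegal
(5,3): flips 1 -> legal
(5,5): no bracket -> illegal
W mobility = 6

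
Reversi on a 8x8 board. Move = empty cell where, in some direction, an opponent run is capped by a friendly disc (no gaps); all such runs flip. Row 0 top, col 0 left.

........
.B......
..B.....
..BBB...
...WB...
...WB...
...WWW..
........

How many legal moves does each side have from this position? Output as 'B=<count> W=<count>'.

Answer: B=7 W=7

Derivation:
-- B to move --
(4,2): flips 1 -> legal
(5,2): flips 2 -> legal
(5,5): no bracket -> illegal
(5,6): no bracket -> illegal
(6,2): flips 1 -> legal
(6,6): no bracket -> illegal
(7,2): flips 1 -> legal
(7,3): flips 3 -> legal
(7,4): flips 1 -> legal
(7,5): no bracket -> illegal
(7,6): flips 1 -> legal
B mobility = 7
-- W to move --
(0,0): no bracket -> illegal
(0,1): no bracket -> illegal
(0,2): no bracket -> illegal
(1,0): no bracket -> illegal
(1,2): no bracket -> illegal
(1,3): no bracket -> illegal
(2,0): no bracket -> illegal
(2,1): flips 1 -> legal
(2,3): flips 1 -> legal
(2,4): flips 3 -> legal
(2,5): flips 1 -> legal
(3,1): no bracket -> illegal
(3,5): flips 1 -> legal
(4,1): no bracket -> illegal
(4,2): no bracket -> illegal
(4,5): flips 2 -> legal
(5,5): flips 1 -> legal
W mobility = 7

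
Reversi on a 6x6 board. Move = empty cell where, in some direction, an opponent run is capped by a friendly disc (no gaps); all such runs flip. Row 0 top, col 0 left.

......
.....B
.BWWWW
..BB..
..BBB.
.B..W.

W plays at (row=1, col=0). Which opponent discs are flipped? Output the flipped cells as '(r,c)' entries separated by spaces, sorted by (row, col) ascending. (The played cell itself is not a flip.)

Answer: (2,1) (3,2) (4,3)

Derivation:
Dir NW: edge -> no flip
Dir N: first cell '.' (not opp) -> no flip
Dir NE: first cell '.' (not opp) -> no flip
Dir W: edge -> no flip
Dir E: first cell '.' (not opp) -> no flip
Dir SW: edge -> no flip
Dir S: first cell '.' (not opp) -> no flip
Dir SE: opp run (2,1) (3,2) (4,3) capped by W -> flip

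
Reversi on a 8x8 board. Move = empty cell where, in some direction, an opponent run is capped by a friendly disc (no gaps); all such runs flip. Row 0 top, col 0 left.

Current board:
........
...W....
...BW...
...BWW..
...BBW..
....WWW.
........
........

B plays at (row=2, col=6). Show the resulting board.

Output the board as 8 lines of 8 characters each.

Place B at (2,6); scan 8 dirs for brackets.
Dir NW: first cell '.' (not opp) -> no flip
Dir N: first cell '.' (not opp) -> no flip
Dir NE: first cell '.' (not opp) -> no flip
Dir W: first cell '.' (not opp) -> no flip
Dir E: first cell '.' (not opp) -> no flip
Dir SW: opp run (3,5) capped by B -> flip
Dir S: first cell '.' (not opp) -> no flip
Dir SE: first cell '.' (not opp) -> no flip
All flips: (3,5)

Answer: ........
...W....
...BW.B.
...BWB..
...BBW..
....WWW.
........
........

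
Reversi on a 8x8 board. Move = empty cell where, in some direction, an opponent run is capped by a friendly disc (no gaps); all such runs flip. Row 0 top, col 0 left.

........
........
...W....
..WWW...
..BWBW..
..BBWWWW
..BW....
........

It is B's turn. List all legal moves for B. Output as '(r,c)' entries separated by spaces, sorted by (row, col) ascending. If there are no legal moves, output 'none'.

Answer: (1,3) (2,2) (2,4) (2,5) (4,6) (6,4) (6,6) (7,3) (7,4)

Derivation:
(1,2): no bracket -> illegal
(1,3): flips 3 -> legal
(1,4): no bracket -> illegal
(2,1): no bracket -> illegal
(2,2): flips 2 -> legal
(2,4): flips 2 -> legal
(2,5): flips 2 -> legal
(3,1): no bracket -> illegal
(3,5): no bracket -> illegal
(3,6): no bracket -> illegal
(4,1): no bracket -> illegal
(4,6): flips 1 -> legal
(4,7): no bracket -> illegal
(6,4): flips 2 -> legal
(6,5): no bracket -> illegal
(6,6): flips 1 -> legal
(6,7): no bracket -> illegal
(7,2): no bracket -> illegal
(7,3): flips 1 -> legal
(7,4): flips 1 -> legal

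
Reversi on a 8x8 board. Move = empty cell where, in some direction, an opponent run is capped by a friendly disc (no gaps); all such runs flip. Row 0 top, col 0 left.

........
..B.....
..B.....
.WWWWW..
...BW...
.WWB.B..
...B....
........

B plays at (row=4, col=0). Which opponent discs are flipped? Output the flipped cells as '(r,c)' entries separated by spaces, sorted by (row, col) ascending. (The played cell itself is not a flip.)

Answer: (3,1)

Derivation:
Dir NW: edge -> no flip
Dir N: first cell '.' (not opp) -> no flip
Dir NE: opp run (3,1) capped by B -> flip
Dir W: edge -> no flip
Dir E: first cell '.' (not opp) -> no flip
Dir SW: edge -> no flip
Dir S: first cell '.' (not opp) -> no flip
Dir SE: opp run (5,1), next='.' -> no flip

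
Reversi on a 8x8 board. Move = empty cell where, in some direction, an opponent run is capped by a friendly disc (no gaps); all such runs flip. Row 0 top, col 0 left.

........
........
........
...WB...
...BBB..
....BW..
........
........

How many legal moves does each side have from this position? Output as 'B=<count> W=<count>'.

Answer: B=6 W=2

Derivation:
-- B to move --
(2,2): flips 1 -> legal
(2,3): flips 1 -> legal
(2,4): no bracket -> illegal
(3,2): flips 1 -> legal
(4,2): no bracket -> illegal
(4,6): no bracket -> illegal
(5,6): flips 1 -> legal
(6,4): no bracket -> illegal
(6,5): flips 1 -> legal
(6,6): flips 1 -> legal
B mobility = 6
-- W to move --
(2,3): no bracket -> illegal
(2,4): no bracket -> illegal
(2,5): no bracket -> illegal
(3,2): no bracket -> illegal
(3,5): flips 2 -> legal
(3,6): no bracket -> illegal
(4,2): no bracket -> illegal
(4,6): no bracket -> illegal
(5,2): no bracket -> illegal
(5,3): flips 2 -> legal
(5,6): no bracket -> illegal
(6,3): no bracket -> illegal
(6,4): no bracket -> illegal
(6,5): no bracket -> illegal
W mobility = 2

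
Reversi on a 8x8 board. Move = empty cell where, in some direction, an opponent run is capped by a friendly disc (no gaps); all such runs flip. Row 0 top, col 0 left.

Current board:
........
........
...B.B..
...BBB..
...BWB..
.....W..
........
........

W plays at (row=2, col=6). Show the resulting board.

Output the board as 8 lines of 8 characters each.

Answer: ........
........
...B.BW.
...BBW..
...BWB..
.....W..
........
........

Derivation:
Place W at (2,6); scan 8 dirs for brackets.
Dir NW: first cell '.' (not opp) -> no flip
Dir N: first cell '.' (not opp) -> no flip
Dir NE: first cell '.' (not opp) -> no flip
Dir W: opp run (2,5), next='.' -> no flip
Dir E: first cell '.' (not opp) -> no flip
Dir SW: opp run (3,5) capped by W -> flip
Dir S: first cell '.' (not opp) -> no flip
Dir SE: first cell '.' (not opp) -> no flip
All flips: (3,5)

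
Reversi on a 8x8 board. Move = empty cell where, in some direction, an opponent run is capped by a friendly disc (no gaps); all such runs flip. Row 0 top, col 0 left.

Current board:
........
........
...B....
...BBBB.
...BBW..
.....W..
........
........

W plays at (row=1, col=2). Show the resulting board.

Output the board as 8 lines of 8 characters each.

Answer: ........
..W.....
...W....
...BWBB.
...BBW..
.....W..
........
........

Derivation:
Place W at (1,2); scan 8 dirs for brackets.
Dir NW: first cell '.' (not opp) -> no flip
Dir N: first cell '.' (not opp) -> no flip
Dir NE: first cell '.' (not opp) -> no flip
Dir W: first cell '.' (not opp) -> no flip
Dir E: first cell '.' (not opp) -> no flip
Dir SW: first cell '.' (not opp) -> no flip
Dir S: first cell '.' (not opp) -> no flip
Dir SE: opp run (2,3) (3,4) capped by W -> flip
All flips: (2,3) (3,4)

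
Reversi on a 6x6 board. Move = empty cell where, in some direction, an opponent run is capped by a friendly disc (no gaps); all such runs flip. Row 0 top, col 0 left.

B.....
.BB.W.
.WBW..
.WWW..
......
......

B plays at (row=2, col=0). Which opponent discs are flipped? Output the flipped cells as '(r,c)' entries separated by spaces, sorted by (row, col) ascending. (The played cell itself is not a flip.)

Answer: (2,1)

Derivation:
Dir NW: edge -> no flip
Dir N: first cell '.' (not opp) -> no flip
Dir NE: first cell 'B' (not opp) -> no flip
Dir W: edge -> no flip
Dir E: opp run (2,1) capped by B -> flip
Dir SW: edge -> no flip
Dir S: first cell '.' (not opp) -> no flip
Dir SE: opp run (3,1), next='.' -> no flip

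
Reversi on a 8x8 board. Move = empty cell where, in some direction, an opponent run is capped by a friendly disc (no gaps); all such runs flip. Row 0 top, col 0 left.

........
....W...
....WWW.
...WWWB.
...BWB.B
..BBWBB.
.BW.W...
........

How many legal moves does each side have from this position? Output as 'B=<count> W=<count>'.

-- B to move --
(0,3): flips 2 -> legal
(0,4): no bracket -> illegal
(0,5): no bracket -> illegal
(1,3): no bracket -> illegal
(1,5): flips 2 -> legal
(1,6): flips 3 -> legal
(1,7): flips 3 -> legal
(2,2): flips 2 -> legal
(2,3): flips 2 -> legal
(2,7): no bracket -> illegal
(3,2): flips 3 -> legal
(3,7): no bracket -> illegal
(4,2): no bracket -> illegal
(4,6): no bracket -> illegal
(5,1): no bracket -> illegal
(6,3): flips 2 -> legal
(6,5): flips 1 -> legal
(7,1): flips 1 -> legal
(7,2): flips 1 -> legal
(7,3): flips 1 -> legal
(7,4): no bracket -> illegal
(7,5): flips 1 -> legal
B mobility = 13
-- W to move --
(2,7): flips 2 -> legal
(3,2): flips 1 -> legal
(3,7): flips 1 -> legal
(4,1): no bracket -> illegal
(4,2): flips 3 -> legal
(4,6): flips 3 -> legal
(5,0): no bracket -> illegal
(5,1): flips 2 -> legal
(5,7): flips 2 -> legal
(6,0): flips 1 -> legal
(6,3): flips 2 -> legal
(6,5): flips 2 -> legal
(6,6): flips 1 -> legal
(6,7): flips 2 -> legal
(7,0): flips 3 -> legal
(7,1): no bracket -> illegal
(7,2): no bracket -> illegal
W mobility = 13

Answer: B=13 W=13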